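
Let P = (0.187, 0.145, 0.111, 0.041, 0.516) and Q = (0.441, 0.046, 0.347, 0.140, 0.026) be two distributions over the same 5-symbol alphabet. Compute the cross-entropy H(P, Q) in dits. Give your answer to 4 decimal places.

1.1643 dits

H(P,Q) = −Σ p·log₁₀ q.
  −0.187·log₁₀(0.441) = 0.06649
  −0.145·log₁₀(0.046) = 0.19390
  −0.111·log₁₀(0.347) = 0.05102
  −0.041·log₁₀(0.140) = 0.03501
  −0.516·log₁₀(0.026) = 0.81787
H(P,Q) = 1.1643 dits.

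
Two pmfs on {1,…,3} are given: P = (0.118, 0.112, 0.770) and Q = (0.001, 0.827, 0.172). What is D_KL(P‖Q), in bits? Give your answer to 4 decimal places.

2.1542 bits

D(P‖Q) = Σ p·log₂(p/q).
  0.118·log₂(0.118/0.001) = 0.81215
  0.112·log₂(0.112/0.827) = -0.32305
  0.770·log₂(0.770/0.172) = 1.66509
D(P‖Q) = 2.1542 bits.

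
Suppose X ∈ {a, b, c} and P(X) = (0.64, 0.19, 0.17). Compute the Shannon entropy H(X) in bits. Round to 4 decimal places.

1.3019 bits

H(X) = −Σ p·log₂ p.
  −(0.64)·log₂(0.64) = 0.41207
  −(0.19)·log₂(0.19) = 0.45523
  −(0.17)·log₂(0.17) = 0.43459
Sum: 0.41207 + 0.45523 + 0.43459 = 1.3019 bits.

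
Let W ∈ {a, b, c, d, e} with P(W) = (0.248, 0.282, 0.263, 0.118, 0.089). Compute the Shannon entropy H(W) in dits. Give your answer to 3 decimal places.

0.661 dits

H(W) = −Σ p·log₁₀ p.
  −(0.248)·log₁₀(0.248) = 0.1502
  −(0.282)·log₁₀(0.282) = 0.1550
  −(0.263)·log₁₀(0.263) = 0.1526
  −(0.118)·log₁₀(0.118) = 0.1095
  −(0.089)·log₁₀(0.089) = 0.0935
Sum: 0.1502 + 0.1550 + 0.1526 + 0.1095 + 0.0935 = 0.661 dits.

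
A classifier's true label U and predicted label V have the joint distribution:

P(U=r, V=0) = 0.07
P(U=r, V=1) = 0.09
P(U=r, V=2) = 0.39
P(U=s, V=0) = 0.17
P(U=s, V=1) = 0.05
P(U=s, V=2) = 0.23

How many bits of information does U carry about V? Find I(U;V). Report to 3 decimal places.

Marginals: p(U) = (0.5500, 0.4500), p(V) = (0.2400, 0.1400, 0.6200).
I(U;V) = Σ p(x,y)·log₂[p(x,y)/(p(x)p(y))].
  (r,0): 0.07·log₂(0.5303) = -0.0641
  (r,1): 0.09·log₂(1.1688) = 0.0203
  (r,2): 0.39·log₂(1.1437) = 0.0755
  (s,0): 0.17·log₂(1.5741) = 0.1113
  (s,1): 0.05·log₂(0.7937) = -0.0167
  (s,2): 0.23·log₂(0.8244) = -0.0641
Sum = 0.062 bits.

0.062 bits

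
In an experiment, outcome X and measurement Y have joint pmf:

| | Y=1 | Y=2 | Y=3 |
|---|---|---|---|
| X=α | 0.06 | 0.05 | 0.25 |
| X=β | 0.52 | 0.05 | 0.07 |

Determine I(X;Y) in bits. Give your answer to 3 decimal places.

0.322 bits

Marginals: p(X) = (0.3600, 0.6400), p(Y) = (0.5800, 0.1000, 0.3200).
I(X;Y) = Σ p(x,y)·log₂[p(x,y)/(p(x)p(y))].
  (α,1): 0.06·log₂(0.2874) = -0.1079
  (α,2): 0.05·log₂(1.3889) = 0.0237
  (α,3): 0.25·log₂(2.1701) = 0.2794
  (β,1): 0.52·log₂(1.4009) = 0.2529
  (β,2): 0.05·log₂(0.7812) = -0.0178
  (β,3): 0.07·log₂(0.3418) = -0.1084
Sum = 0.322 bits.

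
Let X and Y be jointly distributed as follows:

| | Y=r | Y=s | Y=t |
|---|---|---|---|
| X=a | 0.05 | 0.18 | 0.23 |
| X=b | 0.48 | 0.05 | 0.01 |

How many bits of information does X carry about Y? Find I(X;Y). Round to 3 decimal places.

0.523 bits

Marginals: p(X) = (0.4600, 0.5400), p(Y) = (0.5300, 0.2300, 0.2400).
I(X;Y) = H(X) + H(Y) − H(X,Y).
H(X) = 0.9954, H(Y) = 1.4672, H(X,Y) = 1.9399.
I(X;Y) = 0.9954 + 1.4672 − 1.9399 = 0.523 bits.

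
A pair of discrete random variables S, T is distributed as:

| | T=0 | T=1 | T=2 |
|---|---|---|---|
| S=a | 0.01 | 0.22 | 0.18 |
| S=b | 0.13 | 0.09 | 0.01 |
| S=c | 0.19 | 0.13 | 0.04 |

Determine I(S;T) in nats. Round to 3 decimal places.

Marginals: p(S) = (0.4100, 0.2300, 0.3600), p(T) = (0.3300, 0.4400, 0.2300).
I(S;T) = Σ p(x,y)·ln[p(x,y)/(p(x)p(y))].
  (a,0): 0.01·ln(0.0739) = -0.0260
  (a,1): 0.22·ln(1.2195) = 0.0437
  (a,2): 0.18·ln(1.9088) = 0.1164
  (b,0): 0.13·ln(1.7128) = 0.0700
  (b,1): 0.09·ln(0.8893) = -0.0106
  (b,2): 0.01·ln(0.1890) = -0.0167
  (c,0): 0.19·ln(1.5993) = 0.0892
  (c,1): 0.13·ln(0.8207) = -0.0257
  (c,2): 0.04·ln(0.4831) = -0.0291
Sum = 0.211 nats.

0.211 nats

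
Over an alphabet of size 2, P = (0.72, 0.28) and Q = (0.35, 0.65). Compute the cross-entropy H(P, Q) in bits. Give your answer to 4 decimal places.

H(P,Q) = −Σ p·log₂ q.
  −0.72·log₂(0.35) = 1.09049
  −0.28·log₂(0.65) = 0.17402
H(P,Q) = 1.2645 bits.

1.2645 bits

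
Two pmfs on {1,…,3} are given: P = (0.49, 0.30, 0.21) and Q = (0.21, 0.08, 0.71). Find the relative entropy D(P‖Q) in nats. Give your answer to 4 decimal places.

D(P‖Q) = Σ p·ln(p/q).
  0.49·ln(0.49/0.21) = 0.41518
  0.30·ln(0.30/0.08) = 0.39653
  0.21·ln(0.21/0.71) = -0.25581
D(P‖Q) = 0.5559 nats.

0.5559 nats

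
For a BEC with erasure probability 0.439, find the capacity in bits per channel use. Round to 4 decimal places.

0.5610 bits

Binary erasure channel: capacity C = 1 − ε.
C = 1 − 0.439 = 0.5610 bits per channel use.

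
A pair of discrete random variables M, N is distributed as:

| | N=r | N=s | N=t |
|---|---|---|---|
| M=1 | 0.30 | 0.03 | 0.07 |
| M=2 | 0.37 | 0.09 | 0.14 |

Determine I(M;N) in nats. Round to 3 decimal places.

0.011 nats

Marginals: p(M) = (0.4000, 0.6000), p(N) = (0.6700, 0.1200, 0.2100).
I(M;N) = Σ p(x,y)·ln[p(x,y)/(p(x)p(y))].
  (1,r): 0.30·ln(1.1194) = 0.0338
  (1,s): 0.03·ln(0.6250) = -0.0141
  (1,t): 0.07·ln(0.8333) = -0.0128
  (2,r): 0.37·ln(0.9204) = -0.0307
  (2,s): 0.09·ln(1.2500) = 0.0201
  (2,t): 0.14·ln(1.1111) = 0.0148
Sum = 0.011 nats.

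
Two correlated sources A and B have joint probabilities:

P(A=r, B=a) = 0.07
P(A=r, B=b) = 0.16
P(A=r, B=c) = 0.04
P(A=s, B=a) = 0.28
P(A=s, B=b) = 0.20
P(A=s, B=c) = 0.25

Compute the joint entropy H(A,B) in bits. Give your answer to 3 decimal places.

2.356 bits

H(A,B) = −Σ p(x,y)·log₂ p(x,y) over all 6 cells.
  cell (r,a): −0.07·log₂0.07 = 0.2686
  cell (r,b): −0.16·log₂0.16 = 0.4230
  cell (r,c): −0.04·log₂0.04 = 0.1858
  cell (s,a): −0.28·log₂0.28 = 0.5142
  cell (s,b): −0.20·log₂0.20 = 0.4644
  cell (s,c): −0.25·log₂0.25 = 0.5000
Sum = 2.356 bits.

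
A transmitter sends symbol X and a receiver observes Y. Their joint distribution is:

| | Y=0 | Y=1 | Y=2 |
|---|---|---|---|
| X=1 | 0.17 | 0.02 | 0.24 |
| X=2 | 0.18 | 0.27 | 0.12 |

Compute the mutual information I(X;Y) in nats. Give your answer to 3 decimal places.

0.139 nats

Marginals: p(X) = (0.4300, 0.5700), p(Y) = (0.3500, 0.2900, 0.3600).
I(X;Y) = H(X) + H(Y) − H(X,Y).
H(X) = 0.6833, H(Y) = 1.0942, H(X,Y) = 1.6386.
I(X;Y) = 0.6833 + 1.0942 − 1.6386 = 0.139 nats.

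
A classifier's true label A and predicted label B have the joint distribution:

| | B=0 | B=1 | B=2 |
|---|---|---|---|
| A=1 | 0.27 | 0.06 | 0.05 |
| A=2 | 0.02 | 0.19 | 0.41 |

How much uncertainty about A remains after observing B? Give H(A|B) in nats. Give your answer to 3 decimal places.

Marginals: p(A) = (0.3800, 0.6200), p(B) = (0.2900, 0.2500, 0.4600).
H(A|B) = Σ p(B) · H(A|B=·).
  B=0: p=0.2900, H(A|B=0) = 0.2510
  B=1: p=0.2500, H(A|B=1) = 0.5511
  B=2: p=0.4600, H(A|B=2) = 0.3438
Weighted sum = 0.369 nats.

0.369 nats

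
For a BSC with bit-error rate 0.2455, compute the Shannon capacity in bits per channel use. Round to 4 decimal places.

0.1959 bits

Binary symmetric channel: C = 1 − h₂(ε) where h₂ is the binary entropy function.
h₂(0.2455) = −0.2455·log₂0.2455 − 0.7545·log₂0.7545 = 0.8041.
C = 1 − 0.8041 = 0.1959 bits per channel use.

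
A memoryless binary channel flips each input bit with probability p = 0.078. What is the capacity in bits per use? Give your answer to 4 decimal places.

Binary symmetric channel: C = 1 − h₂(ε) where h₂ is the binary entropy function.
h₂(0.078) = −0.078·log₂0.078 − 0.922·log₂0.922 = 0.3951.
C = 1 − 0.3951 = 0.6049 bits per channel use.

0.6049 bits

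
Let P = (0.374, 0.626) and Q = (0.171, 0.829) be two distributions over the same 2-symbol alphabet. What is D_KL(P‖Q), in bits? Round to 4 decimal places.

0.1686 bits

D(P‖Q) = Σ p·log₂(p/q).
  0.374·log₂(0.374/0.171) = 0.42226
  0.626·log₂(0.626/0.829) = -0.25366
D(P‖Q) = 0.1686 bits.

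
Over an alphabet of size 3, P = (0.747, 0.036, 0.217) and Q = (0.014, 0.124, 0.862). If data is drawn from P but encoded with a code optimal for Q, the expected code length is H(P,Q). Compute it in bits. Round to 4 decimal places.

H(P,Q) = −Σ p·log₂ q.
  −0.747·log₂(0.014) = 4.60035
  −0.036·log₂(0.124) = 0.10842
  −0.217·log₂(0.862) = 0.04649
H(P,Q) = 4.7553 bits.

4.7553 bits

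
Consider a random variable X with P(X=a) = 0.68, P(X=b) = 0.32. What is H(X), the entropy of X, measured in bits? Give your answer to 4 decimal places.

H(X) = −Σ p·log₂ p.
  −(0.68)·log₂(0.68) = 0.37835
  −(0.32)·log₂(0.32) = 0.52603
Sum: 0.37835 + 0.52603 = 0.9044 bits.

0.9044 bits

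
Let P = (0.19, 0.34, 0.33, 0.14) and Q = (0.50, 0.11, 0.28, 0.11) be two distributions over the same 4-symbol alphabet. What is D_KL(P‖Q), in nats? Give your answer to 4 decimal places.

0.2878 nats

D(P‖Q) = Σ p·ln(p/q).
  0.19·ln(0.19/0.50) = -0.18384
  0.34·ln(0.34/0.11) = 0.38368
  0.33·ln(0.33/0.28) = 0.05422
  0.14·ln(0.14/0.11) = 0.03376
D(P‖Q) = 0.2878 nats.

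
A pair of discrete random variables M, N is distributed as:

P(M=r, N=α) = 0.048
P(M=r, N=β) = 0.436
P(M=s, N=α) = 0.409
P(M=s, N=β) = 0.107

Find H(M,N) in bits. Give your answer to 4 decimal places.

1.6050 bits

H(M,N) = −Σ p(x,y)·log₂ p(x,y) over all 4 cells.
  cell (r,α): −0.048·log₂0.048 = 0.21028
  cell (r,β): −0.436·log₂0.436 = 0.52215
  cell (s,α): −0.409·log₂0.409 = 0.52754
  cell (s,β): −0.107·log₂0.107 = 0.34500
Sum = 1.6050 bits.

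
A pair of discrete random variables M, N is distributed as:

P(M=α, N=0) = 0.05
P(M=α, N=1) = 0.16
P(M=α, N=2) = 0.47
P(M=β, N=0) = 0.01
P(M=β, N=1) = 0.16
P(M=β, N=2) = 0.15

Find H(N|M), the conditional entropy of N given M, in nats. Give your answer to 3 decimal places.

Marginals: p(M) = (0.6800, 0.3200), p(N) = (0.0600, 0.3200, 0.6200).
H(N|M) = Σ p(M) · H(N|M=·).
  M=α: p=0.6800, H(N|M=α) = 0.7877
  M=β: p=0.3200, H(N|M=β) = 0.8100
Weighted sum = 0.795 nats.

0.795 nats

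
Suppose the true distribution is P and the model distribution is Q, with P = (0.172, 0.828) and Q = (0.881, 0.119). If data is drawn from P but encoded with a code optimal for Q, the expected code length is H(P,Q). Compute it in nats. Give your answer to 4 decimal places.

H(P,Q) = −Σ p·ln q.
  −0.172·ln(0.881) = 0.02179
  −0.828·ln(0.119) = 1.76251
H(P,Q) = 1.7843 nats.

1.7843 nats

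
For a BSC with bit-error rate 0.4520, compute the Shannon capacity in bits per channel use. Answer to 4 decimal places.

0.0067 bits

Binary symmetric channel: C = 1 − h₂(ε) where h₂ is the binary entropy function.
h₂(0.4520) = −0.4520·log₂0.4520 − 0.5480·log₂0.5480 = 0.9933.
C = 1 − 0.9933 = 0.0067 bits per channel use.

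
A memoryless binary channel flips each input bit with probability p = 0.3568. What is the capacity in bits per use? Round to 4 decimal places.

0.0600 bits

Binary symmetric channel: C = 1 − h₂(ε) where h₂ is the binary entropy function.
h₂(0.3568) = −0.3568·log₂0.3568 − 0.6432·log₂0.6432 = 0.9400.
C = 1 − 0.9400 = 0.0600 bits per channel use.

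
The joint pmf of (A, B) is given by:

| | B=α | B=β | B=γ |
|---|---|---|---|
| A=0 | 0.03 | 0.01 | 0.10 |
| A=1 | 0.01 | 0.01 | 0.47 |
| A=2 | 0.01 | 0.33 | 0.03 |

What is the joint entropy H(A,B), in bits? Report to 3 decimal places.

1.941 bits

H(A,B) = −Σ p(x,y)·log₂ p(x,y) over all 9 cells.
  cell (0,α): −0.03·log₂0.03 = 0.1518
  cell (0,β): −0.01·log₂0.01 = 0.0664
  cell (0,γ): −0.10·log₂0.10 = 0.3322
  cell (1,α): −0.01·log₂0.01 = 0.0664
  cell (1,β): −0.01·log₂0.01 = 0.0664
  cell (1,γ): −0.47·log₂0.47 = 0.5120
  cell (2,α): −0.01·log₂0.01 = 0.0664
  cell (2,β): −0.33·log₂0.33 = 0.5278
  cell (2,γ): −0.03·log₂0.03 = 0.1518
Sum = 1.941 bits.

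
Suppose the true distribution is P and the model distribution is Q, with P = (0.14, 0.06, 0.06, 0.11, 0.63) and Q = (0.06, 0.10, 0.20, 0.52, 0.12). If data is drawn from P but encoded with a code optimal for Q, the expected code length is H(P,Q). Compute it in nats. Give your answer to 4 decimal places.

H(P,Q) = −Σ p·ln q.
  −0.14·ln(0.06) = 0.39388
  −0.06·ln(0.10) = 0.13816
  −0.06·ln(0.20) = 0.09657
  −0.11·ln(0.52) = 0.07193
  −0.63·ln(0.12) = 1.33577
H(P,Q) = 2.0363 nats.

2.0363 nats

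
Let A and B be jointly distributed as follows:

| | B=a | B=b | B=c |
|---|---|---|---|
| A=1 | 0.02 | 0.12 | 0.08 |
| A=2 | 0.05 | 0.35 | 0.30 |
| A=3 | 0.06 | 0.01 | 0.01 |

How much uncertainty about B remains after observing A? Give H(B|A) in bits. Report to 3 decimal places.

Marginals: p(A) = (0.2200, 0.7000, 0.0800), p(B) = (0.1300, 0.4800, 0.3900).
H(B|A) = Σ p(A) · H(B|A=·).
  A=1: p=0.2200, H(B|A=1) = 1.3222
  A=2: p=0.7000, H(B|A=2) = 1.2958
  A=3: p=0.0800, H(B|A=3) = 1.0613
Weighted sum = 1.283 bits.

1.283 bits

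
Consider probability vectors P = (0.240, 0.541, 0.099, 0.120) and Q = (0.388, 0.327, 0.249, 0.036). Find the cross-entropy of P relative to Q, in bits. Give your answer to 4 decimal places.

1.9743 bits

H(P,Q) = −Σ p·log₂ q.
  −0.240·log₂(0.388) = 0.32781
  −0.541·log₂(0.327) = 0.87244
  −0.099·log₂(0.249) = 0.19857
  −0.120·log₂(0.036) = 0.57550
H(P,Q) = 1.9743 bits.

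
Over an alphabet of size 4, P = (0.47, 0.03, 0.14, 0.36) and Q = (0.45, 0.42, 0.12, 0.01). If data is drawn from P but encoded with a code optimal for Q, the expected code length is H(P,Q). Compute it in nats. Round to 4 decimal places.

2.3560 nats

H(P,Q) = −Σ p·ln q.
  −0.47·ln(0.45) = 0.37530
  −0.03·ln(0.42) = 0.02603
  −0.14·ln(0.12) = 0.29684
  −0.36·ln(0.01) = 1.65786
H(P,Q) = 2.3560 nats.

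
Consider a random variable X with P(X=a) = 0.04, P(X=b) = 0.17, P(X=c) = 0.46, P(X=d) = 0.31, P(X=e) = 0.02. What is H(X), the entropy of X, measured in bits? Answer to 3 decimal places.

H(X) = −Σ p·log₂ p.
  −(0.04)·log₂(0.04) = 0.1858
  −(0.17)·log₂(0.17) = 0.4346
  −(0.46)·log₂(0.46) = 0.5153
  −(0.31)·log₂(0.31) = 0.5238
  −(0.02)·log₂(0.02) = 0.1129
Sum: 0.1858 + 0.4346 + 0.5153 + 0.5238 + 0.1129 = 1.772 bits.

1.772 bits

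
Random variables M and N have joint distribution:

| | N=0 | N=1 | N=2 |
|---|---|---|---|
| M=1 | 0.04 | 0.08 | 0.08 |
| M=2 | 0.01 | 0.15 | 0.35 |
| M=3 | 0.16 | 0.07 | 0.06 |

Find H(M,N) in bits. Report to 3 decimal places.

H(M,N) = −Σ p(x,y)·log₂ p(x,y) over all 9 cells.
  cell (1,0): −0.04·log₂0.04 = 0.1858
  cell (1,1): −0.08·log₂0.08 = 0.2915
  cell (1,2): −0.08·log₂0.08 = 0.2915
  cell (2,0): −0.01·log₂0.01 = 0.0664
  cell (2,1): −0.15·log₂0.15 = 0.4105
  cell (2,2): −0.35·log₂0.35 = 0.5301
  cell (3,0): −0.16·log₂0.16 = 0.4230
  cell (3,1): −0.07·log₂0.07 = 0.2686
  cell (3,2): −0.06·log₂0.06 = 0.2435
Sum = 2.711 bits.

2.711 bits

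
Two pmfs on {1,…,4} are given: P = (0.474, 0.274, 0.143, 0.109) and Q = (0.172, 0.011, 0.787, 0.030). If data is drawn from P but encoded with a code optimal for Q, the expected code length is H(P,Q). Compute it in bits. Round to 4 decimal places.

H(P,Q) = −Σ p·log₂ q.
  −0.474·log₂(0.172) = 1.20373
  −0.274·log₂(0.011) = 1.78274
  −0.143·log₂(0.787) = 0.04942
  −0.109·log₂(0.030) = 0.55142
H(P,Q) = 3.5873 bits.

3.5873 bits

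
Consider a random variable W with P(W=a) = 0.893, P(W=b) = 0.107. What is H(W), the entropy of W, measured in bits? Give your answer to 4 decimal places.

H(W) = −Σ p·log₂ p.
  −(0.893)·log₂(0.893) = 0.14580
  −(0.107)·log₂(0.107) = 0.34500
Sum: 0.14580 + 0.34500 = 0.4908 bits.

0.4908 bits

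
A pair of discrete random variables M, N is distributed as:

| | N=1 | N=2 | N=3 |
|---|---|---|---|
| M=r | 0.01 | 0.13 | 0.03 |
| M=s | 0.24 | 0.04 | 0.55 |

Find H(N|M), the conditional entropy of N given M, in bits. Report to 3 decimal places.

Marginals: p(M) = (0.1700, 0.8300), p(N) = (0.2500, 0.1700, 0.5800).
H(N|M) = Σ p(M) · H(N|M=·).
  M=r: p=0.1700, H(N|M=r) = 0.9780
  M=s: p=0.8300, H(N|M=s) = 1.1219
Weighted sum = 1.097 bits.

1.097 bits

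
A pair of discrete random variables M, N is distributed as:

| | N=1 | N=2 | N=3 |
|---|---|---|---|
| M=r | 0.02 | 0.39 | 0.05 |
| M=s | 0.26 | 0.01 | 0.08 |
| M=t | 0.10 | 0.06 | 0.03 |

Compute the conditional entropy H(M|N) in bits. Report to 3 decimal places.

0.981 bits

Chain rule: H(M|N) = H(M,N) − H(N).
Marginals: p(M) = (0.4600, 0.3500, 0.1900), p(N) = (0.3800, 0.4600, 0.1600).
H(M,N) = 2.4495 bits; H(N) = 1.4688 bits.
H(M|N) = 2.4495 − 1.4688 = 0.981 bits.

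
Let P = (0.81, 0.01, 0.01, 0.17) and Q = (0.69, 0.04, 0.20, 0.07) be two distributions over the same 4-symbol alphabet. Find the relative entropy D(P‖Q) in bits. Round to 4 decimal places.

D(P‖Q) = Σ p·log₂(p/q).
  0.81·log₂(0.81/0.69) = 0.18737
  0.01·log₂(0.01/0.04) = -0.02000
  0.01·log₂(0.01/0.20) = -0.04322
  0.17·log₂(0.17/0.07) = 0.21762
D(P‖Q) = 0.3418 bits.

0.3418 bits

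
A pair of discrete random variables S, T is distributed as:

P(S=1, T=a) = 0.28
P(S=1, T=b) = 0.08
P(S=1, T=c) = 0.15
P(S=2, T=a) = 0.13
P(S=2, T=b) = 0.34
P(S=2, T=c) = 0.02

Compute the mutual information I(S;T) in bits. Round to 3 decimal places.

0.246 bits

Marginals: p(S) = (0.5100, 0.4900), p(T) = (0.4100, 0.4200, 0.1700).
I(S;T) = Σ p(x,y)·log₂[p(x,y)/(p(x)p(y))].
  (1,a): 0.28·log₂(1.3391) = 0.1179
  (1,b): 0.08·log₂(0.3735) = -0.1137
  (1,c): 0.15·log₂(1.7301) = 0.1186
  (2,a): 0.13·log₂(0.6471) = -0.0816
  (2,b): 0.34·log₂(1.6521) = 0.2463
  (2,c): 0.02·log₂(0.2401) = -0.0412
Sum = 0.246 bits.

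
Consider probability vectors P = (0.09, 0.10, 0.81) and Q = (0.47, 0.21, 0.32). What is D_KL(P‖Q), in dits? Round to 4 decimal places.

D(P‖Q) = Σ p·log₁₀(p/q).
  0.09·log₁₀(0.09/0.47) = -0.06461
  0.10·log₁₀(0.10/0.21) = -0.03222
  0.81·log₁₀(0.81/0.32) = 0.32670
D(P‖Q) = 0.2299 dits.

0.2299 dits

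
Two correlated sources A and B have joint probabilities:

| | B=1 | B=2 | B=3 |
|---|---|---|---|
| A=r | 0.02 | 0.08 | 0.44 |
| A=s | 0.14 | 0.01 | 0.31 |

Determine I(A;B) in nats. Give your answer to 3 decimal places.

Marginals: p(A) = (0.5400, 0.4600), p(B) = (0.1600, 0.0900, 0.7500).
I(A;B) = H(A) + H(B) − H(A,B).
H(A) = 0.6899, H(B) = 0.7257, H(A,B) = 1.3259.
I(A;B) = 0.6899 + 0.7257 − 1.3259 = 0.090 nats.

0.090 nats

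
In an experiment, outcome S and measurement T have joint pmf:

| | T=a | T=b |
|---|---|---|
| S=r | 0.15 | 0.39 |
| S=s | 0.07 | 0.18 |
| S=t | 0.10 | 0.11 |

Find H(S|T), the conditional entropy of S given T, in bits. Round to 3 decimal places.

1.432 bits

Marginals: p(S) = (0.5400, 0.2500, 0.2100), p(T) = (0.3200, 0.6800).
H(S|T) = Σ p(T) · H(S|T=·).
  T=a: p=0.3200, H(S|T=a) = 1.5164
  T=b: p=0.6800, H(S|T=b) = 1.3927
Weighted sum = 1.432 bits.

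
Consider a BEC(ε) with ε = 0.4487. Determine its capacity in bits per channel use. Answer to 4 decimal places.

0.5513 bits

Binary erasure channel: capacity C = 1 − ε.
C = 1 − 0.4487 = 0.5513 bits per channel use.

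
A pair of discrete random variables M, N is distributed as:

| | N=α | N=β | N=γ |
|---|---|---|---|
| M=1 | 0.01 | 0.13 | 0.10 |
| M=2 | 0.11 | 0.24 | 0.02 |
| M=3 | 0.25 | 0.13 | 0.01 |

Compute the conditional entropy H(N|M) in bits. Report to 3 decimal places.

Chain rule: H(N|M) = H(M,N) − H(M).
Marginals: p(M) = (0.2400, 0.3700, 0.3900), p(N) = (0.3700, 0.5000, 0.1300).
H(M,N) = 2.6877 bits; H(M) = 1.5547 bits.
H(N|M) = 2.6877 − 1.5547 = 1.133 bits.

1.133 bits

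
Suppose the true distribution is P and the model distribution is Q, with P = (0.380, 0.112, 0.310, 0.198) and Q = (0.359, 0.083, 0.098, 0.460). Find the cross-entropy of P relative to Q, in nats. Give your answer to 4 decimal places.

1.5419 nats

H(P,Q) = −Σ p·ln q.
  −0.380·ln(0.359) = 0.38928
  −0.112·ln(0.083) = 0.27876
  −0.310·ln(0.098) = 0.72006
  −0.198·ln(0.460) = 0.15375
H(P,Q) = 1.5419 nats.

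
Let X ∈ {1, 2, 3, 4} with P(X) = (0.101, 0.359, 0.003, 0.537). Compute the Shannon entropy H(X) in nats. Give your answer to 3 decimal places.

0.951 nats

H(X) = −Σ p·ln p.
  −(0.101)·ln(0.101) = 0.2316
  −(0.359)·ln(0.359) = 0.3678
  −(0.003)·ln(0.003) = 0.0174
  −(0.537)·ln(0.537) = 0.3339
Sum: 0.2316 + 0.3678 + 0.0174 + 0.3339 = 0.951 nats.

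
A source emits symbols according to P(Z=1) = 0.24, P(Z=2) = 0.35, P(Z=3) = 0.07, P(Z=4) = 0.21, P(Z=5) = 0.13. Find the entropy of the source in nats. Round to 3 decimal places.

H(Z) = −Σ p·ln p.
  −(0.24)·ln(0.24) = 0.3425
  −(0.35)·ln(0.35) = 0.3674
  −(0.07)·ln(0.07) = 0.1861
  −(0.21)·ln(0.21) = 0.3277
  −(0.13)·ln(0.13) = 0.2652
Sum: 0.3425 + 0.3674 + 0.1861 + 0.3277 + 0.2652 = 1.489 nats.

1.489 nats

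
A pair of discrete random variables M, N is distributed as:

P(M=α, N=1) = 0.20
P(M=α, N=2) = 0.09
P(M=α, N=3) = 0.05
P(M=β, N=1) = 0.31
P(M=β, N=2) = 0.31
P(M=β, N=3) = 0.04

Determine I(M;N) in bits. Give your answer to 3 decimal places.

0.035 bits

Marginals: p(M) = (0.3400, 0.6600), p(N) = (0.5100, 0.4000, 0.0900).
I(M;N) = H(M) + H(N) − H(M,N).
H(M) = 0.9248, H(N) = 1.3369, H(M,N) = 2.2265.
I(M;N) = 0.9248 + 1.3369 − 2.2265 = 0.035 bits.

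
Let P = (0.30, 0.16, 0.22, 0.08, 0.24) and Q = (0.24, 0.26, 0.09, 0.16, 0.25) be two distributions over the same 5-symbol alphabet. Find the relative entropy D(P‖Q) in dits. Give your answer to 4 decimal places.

D(P‖Q) = Σ p·log₁₀(p/q).
  0.30·log₁₀(0.30/0.24) = 0.02907
  0.16·log₁₀(0.16/0.26) = -0.03374
  0.22·log₁₀(0.22/0.09) = 0.08540
  0.08·log₁₀(0.08/0.16) = -0.02408
  0.24·log₁₀(0.24/0.25) = -0.00425
D(P‖Q) = 0.0524 dits.

0.0524 dits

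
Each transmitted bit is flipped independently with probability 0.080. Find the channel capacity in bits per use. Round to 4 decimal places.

0.5978 bits

Binary symmetric channel: C = 1 − h₂(ε) where h₂ is the binary entropy function.
h₂(0.080) = −0.080·log₂0.080 − 0.920·log₂0.920 = 0.4022.
C = 1 − 0.4022 = 0.5978 bits per channel use.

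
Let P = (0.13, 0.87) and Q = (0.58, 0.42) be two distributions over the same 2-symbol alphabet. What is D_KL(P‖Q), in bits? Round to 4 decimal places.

D(P‖Q) = Σ p·log₂(p/q).
  0.13·log₂(0.13/0.58) = -0.28048
  0.87·log₂(0.87/0.42) = 0.91404
D(P‖Q) = 0.6336 bits.

0.6336 bits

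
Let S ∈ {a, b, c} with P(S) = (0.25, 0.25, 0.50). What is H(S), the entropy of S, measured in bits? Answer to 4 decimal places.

H(S) = −Σ p·log₂ p.
  −(0.25)·log₂(0.25) = 0.50000
  −(0.25)·log₂(0.25) = 0.50000
  −(0.50)·log₂(0.50) = 0.50000
Sum: 0.50000 + 0.50000 + 0.50000 = 1.5000 bits.

1.5000 bits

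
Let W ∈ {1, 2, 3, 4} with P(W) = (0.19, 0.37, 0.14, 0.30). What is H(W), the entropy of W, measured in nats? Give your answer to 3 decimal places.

H(W) = −Σ p·ln p.
  −(0.19)·ln(0.19) = 0.3155
  −(0.37)·ln(0.37) = 0.3679
  −(0.14)·ln(0.14) = 0.2753
  −(0.30)·ln(0.30) = 0.3612
Sum: 0.3155 + 0.3679 + 0.2753 + 0.3612 = 1.320 nats.

1.320 nats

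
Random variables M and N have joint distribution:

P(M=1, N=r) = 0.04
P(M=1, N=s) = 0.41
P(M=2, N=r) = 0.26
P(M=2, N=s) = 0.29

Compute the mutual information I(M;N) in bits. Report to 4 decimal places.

Marginals: p(M) = (0.4500, 0.5500), p(N) = (0.3000, 0.7000).
I(M;N) = Σ p(x,y)·log₂[p(x,y)/(p(x)p(y))].
  (1,r): 0.04·log₂(0.2963) = -0.07020
  (1,s): 0.41·log₂(1.3016) = 0.15591
  (2,r): 0.26·log₂(1.5758) = 0.17057
  (2,s): 0.29·log₂(0.7532) = -0.11855
Sum = 0.1377 bits.

0.1377 bits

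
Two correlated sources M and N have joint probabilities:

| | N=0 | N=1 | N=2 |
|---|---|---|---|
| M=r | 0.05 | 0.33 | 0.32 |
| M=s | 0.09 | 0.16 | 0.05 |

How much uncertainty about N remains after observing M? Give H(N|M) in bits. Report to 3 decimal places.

1.340 bits

Marginals: p(M) = (0.7000, 0.3000), p(N) = (0.1400, 0.4900, 0.3700).
H(N|M) = Σ p(M) · H(N|M=·).
  M=r: p=0.7000, H(N|M=r) = 1.2996
  M=s: p=0.3000, H(N|M=s) = 1.4356
Weighted sum = 1.340 bits.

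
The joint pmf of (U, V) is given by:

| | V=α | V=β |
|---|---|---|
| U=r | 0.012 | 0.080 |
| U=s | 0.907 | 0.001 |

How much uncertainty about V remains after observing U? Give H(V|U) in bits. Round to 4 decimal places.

0.0627 bits

Chain rule: H(V|U) = H(U,V) − H(U).
Marginals: p(U) = (0.0920, 0.9080), p(V) = (0.9190, 0.0810).
H(U,V) = 0.5058 bits; H(U) = 0.4431 bits.
H(V|U) = 0.5058 − 0.4431 = 0.0627 bits.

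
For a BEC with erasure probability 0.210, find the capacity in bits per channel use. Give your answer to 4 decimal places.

Binary erasure channel: capacity C = 1 − ε.
C = 1 − 0.210 = 0.7900 bits per channel use.

0.7900 bits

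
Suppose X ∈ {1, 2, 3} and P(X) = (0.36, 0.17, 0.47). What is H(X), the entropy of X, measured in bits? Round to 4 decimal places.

H(X) = −Σ p·log₂ p.
  −(0.36)·log₂(0.36) = 0.53062
  −(0.17)·log₂(0.17) = 0.43459
  −(0.47)·log₂(0.47) = 0.51196
Sum: 0.53062 + 0.43459 + 0.51196 = 1.4772 bits.

1.4772 bits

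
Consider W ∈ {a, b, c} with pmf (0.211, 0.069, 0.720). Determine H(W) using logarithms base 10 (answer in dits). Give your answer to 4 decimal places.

0.3254 dits

H(W) = −Σ p·log₁₀ p.
  −(0.211)·log₁₀(0.211) = 0.14258
  −(0.069)·log₁₀(0.069) = 0.08012
  −(0.720)·log₁₀(0.720) = 0.10272
Sum: 0.14258 + 0.08012 + 0.10272 = 0.3254 dits.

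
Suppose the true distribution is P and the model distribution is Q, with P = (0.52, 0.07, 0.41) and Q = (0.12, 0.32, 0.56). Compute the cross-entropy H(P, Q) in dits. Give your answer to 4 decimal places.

H(P,Q) = −Σ p·log₁₀ q.
  −0.52·log₁₀(0.12) = 0.47883
  −0.07·log₁₀(0.32) = 0.03464
  −0.41·log₁₀(0.56) = 0.10324
H(P,Q) = 0.6167 dits.

0.6167 dits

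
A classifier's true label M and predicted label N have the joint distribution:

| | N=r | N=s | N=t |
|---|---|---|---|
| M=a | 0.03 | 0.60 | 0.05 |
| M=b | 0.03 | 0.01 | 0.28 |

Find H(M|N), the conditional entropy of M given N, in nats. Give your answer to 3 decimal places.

0.233 nats

Chain rule: H(M|N) = H(M,N) − H(N).
Marginals: p(M) = (0.6800, 0.3200), p(N) = (0.0600, 0.6100, 0.3300).
H(M,N) = 1.0692 nats; H(N) = 0.8362 nats.
H(M|N) = 1.0692 − 0.8362 = 0.233 nats.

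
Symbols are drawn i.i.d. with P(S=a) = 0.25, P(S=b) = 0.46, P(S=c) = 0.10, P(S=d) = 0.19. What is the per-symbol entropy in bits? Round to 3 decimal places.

H(S) = −Σ p·log₂ p.
  −(0.25)·log₂(0.25) = 0.5000
  −(0.46)·log₂(0.46) = 0.5153
  −(0.10)·log₂(0.10) = 0.3322
  −(0.19)·log₂(0.19) = 0.4552
Sum: 0.5000 + 0.5153 + 0.3322 + 0.4552 = 1.803 bits.

1.803 bits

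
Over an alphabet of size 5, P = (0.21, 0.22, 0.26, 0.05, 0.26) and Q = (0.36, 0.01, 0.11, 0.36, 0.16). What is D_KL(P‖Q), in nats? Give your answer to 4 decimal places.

0.8180 nats

D(P‖Q) = Σ p·ln(p/q).
  0.21·ln(0.21/0.36) = -0.11319
  0.22·ln(0.22/0.01) = 0.68003
  0.26·ln(0.26/0.11) = 0.22365
  0.05·ln(0.05/0.36) = -0.09870
  0.26·ln(0.26/0.16) = 0.12623
D(P‖Q) = 0.8180 nats.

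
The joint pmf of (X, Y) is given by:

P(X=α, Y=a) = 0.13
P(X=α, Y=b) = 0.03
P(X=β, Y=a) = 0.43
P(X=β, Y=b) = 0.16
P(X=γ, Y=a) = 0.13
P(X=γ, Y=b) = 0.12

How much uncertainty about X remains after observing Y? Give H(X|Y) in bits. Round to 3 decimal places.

1.338 bits

Marginals: p(X) = (0.1600, 0.5900, 0.2500), p(Y) = (0.6900, 0.3100).
H(X|Y) = Σ p(Y) · H(X|Y=·).
  Y=a: p=0.6900, H(X|Y=a) = 1.3326
  Y=b: p=0.3100, H(X|Y=b) = 1.3486
Weighted sum = 1.338 bits.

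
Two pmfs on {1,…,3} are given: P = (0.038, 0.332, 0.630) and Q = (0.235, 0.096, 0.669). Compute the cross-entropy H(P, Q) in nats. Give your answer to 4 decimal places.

H(P,Q) = −Σ p·ln q.
  −0.038·ln(0.235) = 0.05503
  −0.332·ln(0.096) = 0.77801
  −0.630·ln(0.669) = 0.25324
H(P,Q) = 1.0863 nats.

1.0863 nats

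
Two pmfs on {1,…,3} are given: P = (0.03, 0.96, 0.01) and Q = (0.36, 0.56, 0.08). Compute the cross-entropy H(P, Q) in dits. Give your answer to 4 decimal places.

H(P,Q) = −Σ p·log₁₀ q.
  −0.03·log₁₀(0.36) = 0.01331
  −0.96·log₁₀(0.56) = 0.24174
  −0.01·log₁₀(0.08) = 0.01097
H(P,Q) = 0.2660 dits.

0.2660 dits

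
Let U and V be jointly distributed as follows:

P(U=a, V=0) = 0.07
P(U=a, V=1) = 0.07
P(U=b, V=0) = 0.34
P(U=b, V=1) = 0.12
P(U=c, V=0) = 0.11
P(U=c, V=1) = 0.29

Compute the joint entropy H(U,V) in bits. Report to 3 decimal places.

H(U,V) = −Σ p(x,y)·log₂ p(x,y) over all 6 cells.
  cell (a,0): −0.07·log₂0.07 = 0.2686
  cell (a,1): −0.07·log₂0.07 = 0.2686
  cell (b,0): −0.34·log₂0.34 = 0.5292
  cell (b,1): −0.12·log₂0.12 = 0.3671
  cell (c,0): −0.11·log₂0.11 = 0.3503
  cell (c,1): −0.29·log₂0.29 = 0.5179
Sum = 2.302 bits.

2.302 bits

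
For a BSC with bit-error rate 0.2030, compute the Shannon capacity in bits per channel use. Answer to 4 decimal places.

0.2721 bits

Binary symmetric channel: C = 1 − h₂(ε) where h₂ is the binary entropy function.
h₂(0.2030) = −0.2030·log₂0.2030 − 0.7970·log₂0.7970 = 0.7279.
C = 1 − 0.7279 = 0.2721 bits per channel use.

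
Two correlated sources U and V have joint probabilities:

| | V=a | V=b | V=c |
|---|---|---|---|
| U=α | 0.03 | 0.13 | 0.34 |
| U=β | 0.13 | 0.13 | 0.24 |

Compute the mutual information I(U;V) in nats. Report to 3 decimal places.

0.042 nats

Marginals: p(U) = (0.5000, 0.5000), p(V) = (0.1600, 0.2600, 0.5800).
I(U;V) = Σ p(x,y)·ln[p(x,y)/(p(x)p(y))].
  (α,a): 0.03·ln(0.3750) = -0.0294
  (α,b): 0.13·ln(1.0000) = 0.0000
  (α,c): 0.34·ln(1.1724) = 0.0541
  (β,a): 0.13·ln(1.6250) = 0.0631
  (β,b): 0.13·ln(1.0000) = 0.0000
  (β,c): 0.24·ln(0.8276) = -0.0454
Sum = 0.042 nats.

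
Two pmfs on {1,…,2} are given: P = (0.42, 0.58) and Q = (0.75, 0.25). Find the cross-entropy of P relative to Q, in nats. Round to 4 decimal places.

0.9249 nats

H(P,Q) = −Σ p·ln q.
  −0.42·ln(0.75) = 0.12083
  −0.58·ln(0.25) = 0.80405
H(P,Q) = 0.9249 nats.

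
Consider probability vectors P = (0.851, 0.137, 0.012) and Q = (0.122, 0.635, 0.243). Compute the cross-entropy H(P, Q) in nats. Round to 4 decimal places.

H(P,Q) = −Σ p·ln q.
  −0.851·ln(0.122) = 1.79028
  −0.137·ln(0.635) = 0.06222
  −0.012·ln(0.243) = 0.01698
H(P,Q) = 1.8695 nats.

1.8695 nats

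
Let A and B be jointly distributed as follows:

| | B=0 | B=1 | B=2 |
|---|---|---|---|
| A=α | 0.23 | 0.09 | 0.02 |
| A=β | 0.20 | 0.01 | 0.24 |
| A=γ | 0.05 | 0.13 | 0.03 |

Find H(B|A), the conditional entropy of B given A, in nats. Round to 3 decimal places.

Marginals: p(A) = (0.3400, 0.4500, 0.2100), p(B) = (0.4800, 0.2300, 0.2900).
H(B|A) = Σ p(A) · H(B|A=·).
  A=α: p=0.3400, H(B|A=α) = 0.7829
  A=β: p=0.4500, H(B|A=β) = 0.7803
  A=γ: p=0.2100, H(B|A=γ) = 0.9166
Weighted sum = 0.810 nats.

0.810 nats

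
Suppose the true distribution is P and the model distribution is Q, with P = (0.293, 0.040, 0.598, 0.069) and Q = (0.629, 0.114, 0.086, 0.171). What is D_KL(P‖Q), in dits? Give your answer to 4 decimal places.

D(P‖Q) = Σ p·log₁₀(p/q).
  0.293·log₁₀(0.293/0.629) = -0.09721
  0.040·log₁₀(0.040/0.114) = -0.01819
  0.598·log₁₀(0.598/0.086) = 0.50364
  0.069·log₁₀(0.069/0.171) = -0.02720
D(P‖Q) = 0.3610 dits.

0.3610 dits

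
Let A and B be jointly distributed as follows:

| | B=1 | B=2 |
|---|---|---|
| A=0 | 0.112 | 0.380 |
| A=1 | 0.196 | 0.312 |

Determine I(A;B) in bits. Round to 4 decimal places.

0.0214 bits

Marginals: p(A) = (0.4920, 0.5080), p(B) = (0.3080, 0.6920).
I(A;B) = Σ p(x,y)·log₂[p(x,y)/(p(x)p(y))].
  (0,1): 0.112·log₂(0.7391) = -0.04885
  (0,2): 0.380·log₂(1.1161) = 0.06023
  (1,1): 0.196·log₂(1.2527) = 0.06370
  (1,2): 0.312·log₂(0.8875) = -0.05370
Sum = 0.0214 bits.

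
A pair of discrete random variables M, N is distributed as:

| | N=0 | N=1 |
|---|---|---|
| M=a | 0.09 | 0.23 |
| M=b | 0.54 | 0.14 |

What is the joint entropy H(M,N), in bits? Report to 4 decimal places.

H(M,N) = −Σ p(x,y)·log₂ p(x,y) over all 4 cells.
  cell (a,0): −0.09·log₂0.09 = 0.31265
  cell (a,1): −0.23·log₂0.23 = 0.48767
  cell (b,0): −0.54·log₂0.54 = 0.48004
  cell (b,1): −0.14·log₂0.14 = 0.39711
Sum = 1.6775 bits.

1.6775 bits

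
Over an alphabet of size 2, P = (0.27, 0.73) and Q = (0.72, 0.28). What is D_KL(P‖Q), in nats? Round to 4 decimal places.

D(P‖Q) = Σ p·ln(p/q).
  0.27·ln(0.27/0.72) = -0.26482
  0.73·ln(0.73/0.28) = 0.69953
D(P‖Q) = 0.4347 nats.

0.4347 nats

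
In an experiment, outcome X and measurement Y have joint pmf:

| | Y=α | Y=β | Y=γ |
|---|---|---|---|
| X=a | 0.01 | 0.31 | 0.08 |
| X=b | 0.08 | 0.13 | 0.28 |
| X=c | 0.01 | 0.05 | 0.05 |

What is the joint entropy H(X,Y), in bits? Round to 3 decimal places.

2.569 bits

H(X,Y) = −Σ p(x,y)·log₂ p(x,y) over all 9 cells.
  cell (a,α): −0.01·log₂0.01 = 0.0664
  cell (a,β): −0.31·log₂0.31 = 0.5238
  cell (a,γ): −0.08·log₂0.08 = 0.2915
  cell (b,α): −0.08·log₂0.08 = 0.2915
  cell (b,β): −0.13·log₂0.13 = 0.3826
  cell (b,γ): −0.28·log₂0.28 = 0.5142
  cell (c,α): −0.01·log₂0.01 = 0.0664
  cell (c,β): −0.05·log₂0.05 = 0.2161
  cell (c,γ): −0.05·log₂0.05 = 0.2161
Sum = 2.569 bits.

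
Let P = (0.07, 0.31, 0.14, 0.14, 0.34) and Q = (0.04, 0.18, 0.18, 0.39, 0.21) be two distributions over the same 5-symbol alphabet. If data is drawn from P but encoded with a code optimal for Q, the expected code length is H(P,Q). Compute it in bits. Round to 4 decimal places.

H(P,Q) = −Σ p·log₂ q.
  −0.07·log₂(0.04) = 0.32507
  −0.31·log₂(0.18) = 0.76692
  −0.14·log₂(0.18) = 0.34635
  −0.14·log₂(0.39) = 0.19018
  −0.34·log₂(0.21) = 0.76552
H(P,Q) = 2.3940 bits.

2.3940 bits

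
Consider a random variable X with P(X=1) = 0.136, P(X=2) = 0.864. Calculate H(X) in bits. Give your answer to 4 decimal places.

H(X) = −Σ p·log₂ p.
  −(0.136)·log₂(0.136) = 0.39145
  −(0.864)·log₂(0.864) = 0.18221
Sum: 0.39145 + 0.18221 = 0.5737 bits.

0.5737 bits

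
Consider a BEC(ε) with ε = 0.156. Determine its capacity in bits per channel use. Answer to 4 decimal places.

0.8440 bits

Binary erasure channel: capacity C = 1 − ε.
C = 1 − 0.156 = 0.8440 bits per channel use.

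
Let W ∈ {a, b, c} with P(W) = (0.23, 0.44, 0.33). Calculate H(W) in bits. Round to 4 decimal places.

H(W) = −Σ p·log₂ p.
  −(0.23)·log₂(0.23) = 0.48767
  −(0.44)·log₂(0.44) = 0.52115
  −(0.33)·log₂(0.33) = 0.52782
Sum: 0.48767 + 0.52115 + 0.52782 = 1.5366 bits.

1.5366 bits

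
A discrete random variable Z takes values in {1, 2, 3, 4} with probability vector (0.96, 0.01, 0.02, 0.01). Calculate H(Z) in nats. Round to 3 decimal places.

H(Z) = −Σ p·ln p.
  −(0.96)·ln(0.96) = 0.0392
  −(0.01)·ln(0.01) = 0.0461
  −(0.02)·ln(0.02) = 0.0782
  −(0.01)·ln(0.01) = 0.0461
Sum: 0.0392 + 0.0461 + 0.0782 + 0.0461 = 0.210 nats.

0.210 nats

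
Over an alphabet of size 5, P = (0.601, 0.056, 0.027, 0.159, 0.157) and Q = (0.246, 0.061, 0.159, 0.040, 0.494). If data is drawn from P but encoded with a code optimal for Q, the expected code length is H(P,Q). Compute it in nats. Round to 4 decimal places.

H(P,Q) = −Σ p·ln q.
  −0.601·ln(0.246) = 0.84286
  −0.056·ln(0.061) = 0.15663
  −0.027·ln(0.159) = 0.04965
  −0.159·ln(0.040) = 0.51180
  −0.157·ln(0.494) = 0.11072
H(P,Q) = 1.6717 nats.

1.6717 nats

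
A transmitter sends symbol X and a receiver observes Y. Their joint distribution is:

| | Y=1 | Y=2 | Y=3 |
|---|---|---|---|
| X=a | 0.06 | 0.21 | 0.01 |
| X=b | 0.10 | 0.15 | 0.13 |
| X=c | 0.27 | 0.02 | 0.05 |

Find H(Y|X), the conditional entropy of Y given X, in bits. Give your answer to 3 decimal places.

Chain rule: H(Y|X) = H(X,Y) − H(X).
Marginals: p(X) = (0.2800, 0.3800, 0.3400), p(Y) = (0.4300, 0.3800, 0.1900).
H(X,Y) = 2.7472 bits; H(X) = 1.5738 bits.
H(Y|X) = 2.7472 − 1.5738 = 1.173 bits.

1.173 bits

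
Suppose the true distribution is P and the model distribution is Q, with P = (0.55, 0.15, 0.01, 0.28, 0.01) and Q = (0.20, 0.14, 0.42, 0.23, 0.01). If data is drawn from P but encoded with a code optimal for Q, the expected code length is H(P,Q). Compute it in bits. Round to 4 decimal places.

H(P,Q) = −Σ p·log₂ q.
  −0.55·log₂(0.20) = 1.27706
  −0.15·log₂(0.14) = 0.42548
  −0.01·log₂(0.42) = 0.01252
  −0.28·log₂(0.23) = 0.59368
  −0.01·log₂(0.01) = 0.06644
H(P,Q) = 2.3752 bits.

2.3752 bits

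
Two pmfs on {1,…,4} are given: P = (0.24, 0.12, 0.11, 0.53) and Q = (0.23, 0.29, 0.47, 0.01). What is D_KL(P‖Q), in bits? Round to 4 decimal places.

D(P‖Q) = Σ p·log₂(p/q).
  0.24·log₂(0.24/0.23) = 0.01474
  0.12·log₂(0.12/0.29) = -0.15276
  0.11·log₂(0.11/0.47) = -0.23047
  0.53·log₂(0.53/0.01) = 3.03580
D(P‖Q) = 2.6673 bits.

2.6673 bits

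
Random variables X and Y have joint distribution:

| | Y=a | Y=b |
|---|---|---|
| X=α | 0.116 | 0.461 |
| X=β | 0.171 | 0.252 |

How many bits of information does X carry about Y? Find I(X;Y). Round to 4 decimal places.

Marginals: p(X) = (0.5770, 0.4230), p(Y) = (0.2870, 0.7130).
I(X;Y) = H(X) + H(Y) − H(X,Y).
H(X) = 0.9828, H(Y) = 0.8648, H(X,Y) = 1.8123.
I(X;Y) = 0.9828 + 0.8648 − 1.8123 = 0.0353 bits.

0.0353 bits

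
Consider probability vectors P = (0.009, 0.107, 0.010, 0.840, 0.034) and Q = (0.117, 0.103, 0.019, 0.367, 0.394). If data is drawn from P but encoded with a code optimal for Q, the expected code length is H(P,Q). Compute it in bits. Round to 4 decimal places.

1.6964 bits

H(P,Q) = −Σ p·log₂ q.
  −0.009·log₂(0.117) = 0.02786
  −0.107·log₂(0.103) = 0.35088
  −0.010·log₂(0.019) = 0.05718
  −0.840·log₂(0.367) = 1.21476
  −0.034·log₂(0.394) = 0.04569
H(P,Q) = 1.6964 bits.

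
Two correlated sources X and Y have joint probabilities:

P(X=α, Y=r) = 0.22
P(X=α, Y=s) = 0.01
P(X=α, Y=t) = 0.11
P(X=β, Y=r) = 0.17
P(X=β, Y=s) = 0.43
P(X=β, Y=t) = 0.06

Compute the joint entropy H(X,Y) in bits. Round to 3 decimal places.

H(X,Y) = −Σ p(x,y)·log₂ p(x,y) over all 6 cells.
  cell (α,r): −0.22·log₂0.22 = 0.4806
  cell (α,s): −0.01·log₂0.01 = 0.0664
  cell (α,t): −0.11·log₂0.11 = 0.3503
  cell (β,r): −0.17·log₂0.17 = 0.4346
  cell (β,s): −0.43·log₂0.43 = 0.5236
  cell (β,t): −0.06·log₂0.06 = 0.2435
Sum = 2.099 bits.

2.099 bits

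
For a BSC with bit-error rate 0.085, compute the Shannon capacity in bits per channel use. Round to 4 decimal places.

Binary symmetric channel: C = 1 − h₂(ε) where h₂ is the binary entropy function.
h₂(0.085) = −0.085·log₂0.085 − 0.915·log₂0.915 = 0.4196.
C = 1 − 0.4196 = 0.5804 bits per channel use.

0.5804 bits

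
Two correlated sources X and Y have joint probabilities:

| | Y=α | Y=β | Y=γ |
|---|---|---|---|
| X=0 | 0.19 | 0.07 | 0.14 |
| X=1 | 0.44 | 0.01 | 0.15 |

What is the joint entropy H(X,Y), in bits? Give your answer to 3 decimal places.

2.119 bits

H(X,Y) = −Σ p(x,y)·log₂ p(x,y) over all 6 cells.
  cell (0,α): −0.19·log₂0.19 = 0.4552
  cell (0,β): −0.07·log₂0.07 = 0.2686
  cell (0,γ): −0.14·log₂0.14 = 0.3971
  cell (1,α): −0.44·log₂0.44 = 0.5211
  cell (1,β): −0.01·log₂0.01 = 0.0664
  cell (1,γ): −0.15·log₂0.15 = 0.4105
Sum = 2.119 bits.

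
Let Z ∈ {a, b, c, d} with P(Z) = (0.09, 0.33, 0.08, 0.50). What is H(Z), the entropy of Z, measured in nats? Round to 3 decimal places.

H(Z) = −Σ p·ln p.
  −(0.09)·ln(0.09) = 0.2167
  −(0.33)·ln(0.33) = 0.3659
  −(0.08)·ln(0.08) = 0.2021
  −(0.50)·ln(0.50) = 0.3466
Sum: 0.2167 + 0.3659 + 0.2021 + 0.3466 = 1.131 nats.

1.131 nats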